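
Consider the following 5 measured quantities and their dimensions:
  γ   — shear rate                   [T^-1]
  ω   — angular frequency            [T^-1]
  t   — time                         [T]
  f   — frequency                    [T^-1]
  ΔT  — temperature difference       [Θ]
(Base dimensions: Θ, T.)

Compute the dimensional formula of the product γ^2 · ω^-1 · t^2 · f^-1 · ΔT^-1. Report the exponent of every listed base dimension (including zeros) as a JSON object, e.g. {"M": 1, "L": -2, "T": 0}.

Exponent matrix [Θ,T] × [γ,ω,t,f,ΔT]:
  Θ: [ 0  0  0  0  1]
  T: [-1 -1  1 -1  0]
  [Θ]: (2)·0+(-1)·0+(2)·0+(-1)·0+(-1)·1 = -1
  [T]: (2)·-1+(-1)·-1+(2)·1+(-1)·-1+(-1)·0 = 2
⇒ Θ^-1 T^2

{"Θ": -1, "T": 2}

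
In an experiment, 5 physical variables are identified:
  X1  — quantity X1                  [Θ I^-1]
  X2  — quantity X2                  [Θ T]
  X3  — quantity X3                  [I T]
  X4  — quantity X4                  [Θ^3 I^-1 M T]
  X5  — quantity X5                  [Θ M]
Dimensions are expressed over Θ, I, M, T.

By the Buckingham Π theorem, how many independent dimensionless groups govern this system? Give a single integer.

Write exponents as rows Θ,I,M,T / cols X1,X2,X3,X4,X5:
  Θ: [ 1  1  0  3  1]
  I: [-1  0  1 -1  0]
  M: [ 0  0  0  1  1]
  T: [ 0  1  1  1  0]
RREF → pivots at {X1,X2,X4} ⇒ r = 3
Π count = n − r = 5 − 3 = 2

2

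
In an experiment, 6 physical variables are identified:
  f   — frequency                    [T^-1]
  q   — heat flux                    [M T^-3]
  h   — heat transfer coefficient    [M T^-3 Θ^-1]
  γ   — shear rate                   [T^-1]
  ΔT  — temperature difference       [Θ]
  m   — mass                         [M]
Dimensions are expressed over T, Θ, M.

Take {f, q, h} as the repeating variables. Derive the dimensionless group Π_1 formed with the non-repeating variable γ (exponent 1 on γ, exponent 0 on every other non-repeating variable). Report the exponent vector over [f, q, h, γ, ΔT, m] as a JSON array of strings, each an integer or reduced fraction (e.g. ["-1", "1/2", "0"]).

Write exponents as rows T,Θ,M / cols f,q,h,γ,ΔT,m:
  T: [-1 -3 -3 -1  0  0]
  Θ: [ 0  0 -1  0  1  0]
  M: [ 0  1  1  0  0  1]
Row reduction gives pivot columns f,q,h; rank = 3
Repeat: f,q,h; free: γ,ΔT,m
RREF:
  r0: [   1    0    0    1    0   -3]
  r1: [   0    1    0    0    1    1]
  r2: [   0    0    1    0   -1    0]
Fix exponent of γ at 1, ΔT at 0, m at 0; solve each RREF row for its pivot's exponent:
  r0: exp(f) + (1)·1 = 0 ⇒ exp(f) = -1
  r1: exp(q) + (0)·1 = 0 ⇒ exp(q) = 0
  r2: exp(h) + (0)·1 = 0 ⇒ exp(h) = 0
Π_1 = f^-1 · γ

["-1", "0", "0", "1", "0", "0"]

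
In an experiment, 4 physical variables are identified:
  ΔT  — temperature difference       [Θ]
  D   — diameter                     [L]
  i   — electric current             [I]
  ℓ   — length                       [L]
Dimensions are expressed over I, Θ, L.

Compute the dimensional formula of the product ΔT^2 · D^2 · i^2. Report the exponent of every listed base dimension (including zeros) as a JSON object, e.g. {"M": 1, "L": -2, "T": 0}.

Write exponents as rows I,Θ,L / cols ΔT,D,i,ℓ:
  I: [ 0  0  1  0]
  Θ: [ 1  0  0  0]
  L: [ 0  1  0  1]
  [I]: (2)·0+(2)·0+(2)·1 = 2
  [Θ]: (2)·1+(2)·0+(2)·0 = 2
  [L]: (2)·0+(2)·1+(2)·0 = 2
⇒ I^2 Θ^2 L^2

{"I": 2, "Θ": 2, "L": 2}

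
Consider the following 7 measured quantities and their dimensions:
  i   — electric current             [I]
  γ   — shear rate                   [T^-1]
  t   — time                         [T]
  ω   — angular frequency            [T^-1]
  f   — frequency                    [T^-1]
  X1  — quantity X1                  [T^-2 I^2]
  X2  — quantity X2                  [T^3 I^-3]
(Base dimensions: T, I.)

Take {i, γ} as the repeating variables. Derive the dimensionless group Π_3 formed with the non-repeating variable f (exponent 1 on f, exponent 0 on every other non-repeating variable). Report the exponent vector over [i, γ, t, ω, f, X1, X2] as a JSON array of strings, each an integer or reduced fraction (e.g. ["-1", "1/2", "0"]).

["0", "-1", "0", "0", "1", "0", "0"]

Exponent matrix [T,I] × [i,γ,t,ω,f,X1,X2]:
  T: [ 0 -1  1 -1 -1 -2  3]
  I: [ 1  0  0  0  0  2 -3]
Row reduction gives pivot columns i,γ; rank = 2
Pivot set = {i,γ}, free = {t,ω,f,X1,X2}
RREF:
  r0: [   1    0    0    0    0    2   -3]
  r1: [   0    1   -1    1    1    2   -3]
Fix exponent of f at 1, t at 0, ω at 0, X1 at 0, X2 at 0; solve each RREF row for its pivot's exponent:
  r0: exp(i) + (0)·1 = 0 ⇒ exp(i) = 0
  r1: exp(γ) + (1)·1 = 0 ⇒ exp(γ) = -1
Π_3 = γ^-1 · f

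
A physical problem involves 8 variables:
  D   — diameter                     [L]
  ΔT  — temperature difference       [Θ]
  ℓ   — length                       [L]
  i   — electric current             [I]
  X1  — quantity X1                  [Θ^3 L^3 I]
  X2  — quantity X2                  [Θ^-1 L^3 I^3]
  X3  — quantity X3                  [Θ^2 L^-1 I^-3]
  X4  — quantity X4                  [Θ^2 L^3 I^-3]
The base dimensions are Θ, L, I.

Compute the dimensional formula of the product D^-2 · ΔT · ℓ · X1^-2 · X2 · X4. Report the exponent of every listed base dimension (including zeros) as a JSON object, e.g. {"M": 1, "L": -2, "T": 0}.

{"Θ": -4, "L": -1, "I": -2}

Exponent matrix [Θ,L,I] × [D,ΔT,ℓ,i,X1,X2,X3,X4]:
  Θ: [ 0  1  0  0  3 -1  2  2]
  L: [ 1  0  1  0  3  3 -1  3]
  I: [ 0  0  0  1  1  3 -3 -3]
  [Θ]: (-2)·0+(1)·1+(1)·0+(-2)·3+(1)·-1+(1)·2 = -4
  [L]: (-2)·1+(1)·0+(1)·1+(-2)·3+(1)·3+(1)·3 = -1
  [I]: (-2)·0+(1)·0+(1)·0+(-2)·1+(1)·3+(1)·-3 = -2
⇒ Θ^-4 L^-1 I^-2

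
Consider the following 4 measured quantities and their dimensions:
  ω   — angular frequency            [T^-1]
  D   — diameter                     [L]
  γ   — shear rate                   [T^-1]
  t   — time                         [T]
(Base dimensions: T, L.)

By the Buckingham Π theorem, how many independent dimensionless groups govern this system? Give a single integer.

Dimensional matrix (T×L by ω×D×γ×t):
  T: [-1  0 -1  1]
  L: [ 0  1  0  0]
Echelon form has 2 nonzero rows (pivots: ω,D)
Π count = n − r = 4 − 2 = 2

2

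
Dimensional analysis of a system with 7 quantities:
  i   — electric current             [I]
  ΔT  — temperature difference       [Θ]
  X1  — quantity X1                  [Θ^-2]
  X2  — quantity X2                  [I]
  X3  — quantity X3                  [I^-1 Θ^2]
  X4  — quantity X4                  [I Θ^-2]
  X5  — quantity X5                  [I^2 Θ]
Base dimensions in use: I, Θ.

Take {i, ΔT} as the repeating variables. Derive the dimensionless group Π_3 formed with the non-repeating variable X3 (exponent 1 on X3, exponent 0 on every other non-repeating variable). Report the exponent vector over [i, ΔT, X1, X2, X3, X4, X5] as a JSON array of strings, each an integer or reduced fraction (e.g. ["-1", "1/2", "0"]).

["1", "-2", "0", "0", "1", "0", "0"]

Dimensional matrix (I×Θ by i×ΔT×X1×X2×X3×X4×X5):
  I: [ 1  0  0  1 -1  1  2]
  Θ: [ 0  1 -2  0  2 -2  1]
Row reduction gives pivot columns i,ΔT; rank = 2
Pivot set = {i,ΔT}, free = {X1,X2,X3,X4,X5}
RREF:
  r0: [   1    0    0    1   -1    1    2]
  r1: [   0    1   -2    0    2   -2    1]
Fix exponent of X3 at 1, X1 at 0, X2 at 0, X4 at 0, X5 at 0; solve each RREF row for its pivot's exponent:
  r0: exp(i) + (-1)·1 = 0 ⇒ exp(i) = 1
  r1: exp(ΔT) + (2)·1 = 0 ⇒ exp(ΔT) = -2
Π_3 = i · ΔT^-2 · X3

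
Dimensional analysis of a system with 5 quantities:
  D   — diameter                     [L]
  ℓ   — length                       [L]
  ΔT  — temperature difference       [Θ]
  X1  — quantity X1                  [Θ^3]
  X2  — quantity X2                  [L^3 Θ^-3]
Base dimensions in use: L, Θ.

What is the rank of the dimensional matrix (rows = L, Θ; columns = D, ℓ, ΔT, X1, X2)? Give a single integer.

Write exponents as rows L,Θ / cols D,ℓ,ΔT,X1,X2:
  L: [ 1  1  0  0  3]
  Θ: [ 0  0  1  3 -3]
Echelon form has 2 nonzero rows (pivots: D,ΔT)

2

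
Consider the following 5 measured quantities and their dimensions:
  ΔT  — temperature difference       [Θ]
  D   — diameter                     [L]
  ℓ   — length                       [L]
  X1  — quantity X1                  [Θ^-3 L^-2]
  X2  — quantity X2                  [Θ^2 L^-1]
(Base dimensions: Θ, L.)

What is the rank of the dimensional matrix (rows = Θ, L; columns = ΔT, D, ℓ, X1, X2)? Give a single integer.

2

Write exponents as rows Θ,L / cols ΔT,D,ℓ,X1,X2:
  Θ: [ 1  0  0 -3  2]
  L: [ 0  1  1 -2 -1]
Row reduction gives pivot columns ΔT,D; rank = 2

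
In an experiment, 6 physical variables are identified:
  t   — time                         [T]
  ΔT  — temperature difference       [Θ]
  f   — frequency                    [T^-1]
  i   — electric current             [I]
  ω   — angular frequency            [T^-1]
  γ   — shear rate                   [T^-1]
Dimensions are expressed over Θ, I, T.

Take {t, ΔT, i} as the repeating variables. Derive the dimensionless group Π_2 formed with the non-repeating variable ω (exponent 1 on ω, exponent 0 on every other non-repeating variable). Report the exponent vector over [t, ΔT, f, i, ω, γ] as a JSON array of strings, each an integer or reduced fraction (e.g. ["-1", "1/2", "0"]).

Exponent matrix [Θ,I,T] × [t,ΔT,f,i,ω,γ]:
  Θ: [ 0  1  0  0  0  0]
  I: [ 0  0  0  1  0  0]
  T: [ 1  0 -1  0 -1 -1]
Echelon form has 3 nonzero rows (pivots: t,ΔT,i)
Repeat: t,ΔT,i; free: f,ω,γ
RREF:
  r0: [   1    0   -1    0   -1   -1]
  r1: [   0    1    0    0    0    0]
  r2: [   0    0    0    1    0    0]
Fix exponent of ω at 1, f at 0, γ at 0; solve each RREF row for its pivot's exponent:
  r0: exp(t) + (-1)·1 = 0 ⇒ exp(t) = 1
  r1: exp(ΔT) + (0)·1 = 0 ⇒ exp(ΔT) = 0
  r2: exp(i) + (0)·1 = 0 ⇒ exp(i) = 0
Π_2 = t · ω

["1", "0", "0", "0", "1", "0"]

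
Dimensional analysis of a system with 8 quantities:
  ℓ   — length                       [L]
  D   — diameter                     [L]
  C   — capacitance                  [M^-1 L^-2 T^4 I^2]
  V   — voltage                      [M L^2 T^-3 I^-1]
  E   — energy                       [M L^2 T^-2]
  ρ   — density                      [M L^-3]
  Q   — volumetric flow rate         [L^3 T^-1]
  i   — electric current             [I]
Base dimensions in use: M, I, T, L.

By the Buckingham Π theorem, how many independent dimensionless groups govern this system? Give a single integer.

Dimensional matrix (M×I×T×L by ℓ×D×C×V×E×ρ×Q×i):
  M: [ 0  0 -1  1  1  1  0  0]
  I: [ 0  0  2 -1  0  0  0  1]
  T: [ 0  0  4 -3 -2  0 -1  0]
  L: [ 1  1 -2  2  2 -3  3  0]
Echelon form has 4 nonzero rows (pivots: ℓ,C,V,ρ)
8 vars − rank 4 = 4 Π groups

4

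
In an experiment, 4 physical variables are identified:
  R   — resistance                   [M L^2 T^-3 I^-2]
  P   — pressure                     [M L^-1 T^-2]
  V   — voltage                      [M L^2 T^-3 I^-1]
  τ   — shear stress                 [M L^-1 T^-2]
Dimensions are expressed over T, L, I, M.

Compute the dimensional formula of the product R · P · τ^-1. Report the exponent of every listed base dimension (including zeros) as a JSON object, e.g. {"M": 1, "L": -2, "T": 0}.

Dimensional matrix (T×L×I×M by R×P×V×τ):
  T: [-3 -2 -3 -2]
  L: [ 2 -1  2 -1]
  I: [-2  0 -1  0]
  M: [ 1  1  1  1]
  [T]: (1)·-3+(1)·-2+(-1)·-2 = -3
  [L]: (1)·2+(1)·-1+(-1)·-1 = 2
  [I]: (1)·-2+(1)·0+(-1)·0 = -2
  [M]: (1)·1+(1)·1+(-1)·1 = 1
⇒ T^-3 L^2 I^-2 M

{"T": -3, "L": 2, "I": -2, "M": 1}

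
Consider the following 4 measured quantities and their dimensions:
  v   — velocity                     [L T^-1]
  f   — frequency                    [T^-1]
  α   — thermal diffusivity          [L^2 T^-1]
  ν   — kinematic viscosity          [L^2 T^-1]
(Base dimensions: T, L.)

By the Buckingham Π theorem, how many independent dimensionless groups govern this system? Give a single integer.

Exponent matrix [T,L] × [v,f,α,ν]:
  T: [-1 -1 -1 -1]
  L: [ 1  0  2  2]
Echelon form has 2 nonzero rows (pivots: v,f)
4 vars − rank 2 = 2 Π groups

2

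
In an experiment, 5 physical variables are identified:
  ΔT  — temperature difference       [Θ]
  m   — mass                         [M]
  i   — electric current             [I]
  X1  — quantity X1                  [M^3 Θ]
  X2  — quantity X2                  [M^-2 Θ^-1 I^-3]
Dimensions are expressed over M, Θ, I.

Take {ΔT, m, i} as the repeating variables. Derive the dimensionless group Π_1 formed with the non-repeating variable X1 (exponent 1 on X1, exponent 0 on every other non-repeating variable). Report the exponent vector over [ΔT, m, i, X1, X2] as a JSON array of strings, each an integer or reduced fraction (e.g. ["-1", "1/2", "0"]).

Dimensional matrix (M×Θ×I by ΔT×m×i×X1×X2):
  M: [ 0  1  0  3 -2]
  Θ: [ 1  0  0  1 -1]
  I: [ 0  0  1  0 -3]
Echelon form has 3 nonzero rows (pivots: ΔT,m,i)
Repeat: ΔT,m,i; free: X1,X2
RREF:
  r0: [   1    0    0    1   -1]
  r1: [   0    1    0    3   -2]
  r2: [   0    0    1    0   -3]
Fix exponent of X1 at 1, X2 at 0; solve each RREF row for its pivot's exponent:
  r0: exp(ΔT) + (1)·1 = 0 ⇒ exp(ΔT) = -1
  r1: exp(m) + (3)·1 = 0 ⇒ exp(m) = -3
  r2: exp(i) + (0)·1 = 0 ⇒ exp(i) = 0
Π_1 = ΔT^-1 · m^-3 · X1

["-1", "-3", "0", "1", "0"]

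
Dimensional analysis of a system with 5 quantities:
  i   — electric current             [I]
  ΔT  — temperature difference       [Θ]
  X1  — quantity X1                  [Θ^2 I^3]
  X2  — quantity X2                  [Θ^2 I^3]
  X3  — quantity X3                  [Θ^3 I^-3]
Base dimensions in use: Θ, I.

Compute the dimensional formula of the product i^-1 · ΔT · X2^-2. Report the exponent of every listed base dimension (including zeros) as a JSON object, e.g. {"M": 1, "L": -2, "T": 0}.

Write exponents as rows Θ,I / cols i,ΔT,X1,X2,X3:
  Θ: [ 0  1  2  2  3]
  I: [ 1  0  3  3 -3]
  [Θ]: (-1)·0+(1)·1+(-2)·2 = -3
  [I]: (-1)·1+(1)·0+(-2)·3 = -7
⇒ Θ^-3 I^-7

{"Θ": -3, "I": -7}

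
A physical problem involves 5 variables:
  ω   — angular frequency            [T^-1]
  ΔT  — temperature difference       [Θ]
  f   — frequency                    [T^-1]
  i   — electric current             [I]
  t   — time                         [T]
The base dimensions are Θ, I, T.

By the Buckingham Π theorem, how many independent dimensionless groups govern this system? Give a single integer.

2

Dimensional matrix (Θ×I×T by ω×ΔT×f×i×t):
  Θ: [ 0  1  0  0  0]
  I: [ 0  0  0  1  0]
  T: [-1  0 -1  0  1]
Echelon form has 3 nonzero rows (pivots: ω,ΔT,i)
n=5, r=3 ⇒ 2 dimensionless groups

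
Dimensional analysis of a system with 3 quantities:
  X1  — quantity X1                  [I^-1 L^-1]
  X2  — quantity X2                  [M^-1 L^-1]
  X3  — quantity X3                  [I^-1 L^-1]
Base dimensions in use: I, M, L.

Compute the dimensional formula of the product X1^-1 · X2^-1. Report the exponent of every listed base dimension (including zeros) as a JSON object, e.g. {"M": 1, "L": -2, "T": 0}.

Write exponents as rows I,M,L / cols X1,X2,X3:
  I: [-1  0 -1]
  M: [ 0 -1  0]
  L: [-1 -1 -1]
  [I]: (-1)·-1+(-1)·0 = 1
  [M]: (-1)·0+(-1)·-1 = 1
  [L]: (-1)·-1+(-1)·-1 = 2
⇒ I M L^2

{"I": 1, "M": 1, "L": 2}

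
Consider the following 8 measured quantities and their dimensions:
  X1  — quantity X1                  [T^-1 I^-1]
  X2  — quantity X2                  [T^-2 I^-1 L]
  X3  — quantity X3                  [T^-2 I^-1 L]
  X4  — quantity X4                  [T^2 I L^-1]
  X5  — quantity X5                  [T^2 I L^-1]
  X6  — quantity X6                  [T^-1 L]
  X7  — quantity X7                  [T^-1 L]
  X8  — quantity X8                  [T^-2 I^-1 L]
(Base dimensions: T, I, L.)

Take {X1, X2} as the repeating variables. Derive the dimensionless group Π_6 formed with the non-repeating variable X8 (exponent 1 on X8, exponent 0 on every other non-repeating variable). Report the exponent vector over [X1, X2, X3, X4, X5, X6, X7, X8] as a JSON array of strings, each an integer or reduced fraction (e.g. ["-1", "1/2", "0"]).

Dimensional matrix (T×I×L by X1×X2×X3×X4×X5×X6×X7×X8):
  T: [-1 -2 -2  2  2 -1 -1 -2]
  I: [-1 -1 -1  1  1  0  0 -1]
  L: [ 0  1  1 -1 -1  1  1  1]
RREF → pivots at {X1,X2} ⇒ r = 2
Repeat: X1,X2; free: X3,X4,X5,X6,X7,X8
RREF:
  r0: [   1    0    0    0    0   -1   -1    0]
  r1: [   0    1    1   -1   -1    1    1    1]
  r2: [   0    0    0    0    0    0    0    0]
Fix exponent of X8 at 1, X3 at 0, X4 at 0, X5 at 0, X6 at 0, X7 at 0; solve each RREF row for its pivot's exponent:
  r0: exp(X1) + (0)·1 = 0 ⇒ exp(X1) = 0
  r1: exp(X2) + (1)·1 = 0 ⇒ exp(X2) = -1
Π_6 = X2^-1 · X8

["0", "-1", "0", "0", "0", "0", "0", "1"]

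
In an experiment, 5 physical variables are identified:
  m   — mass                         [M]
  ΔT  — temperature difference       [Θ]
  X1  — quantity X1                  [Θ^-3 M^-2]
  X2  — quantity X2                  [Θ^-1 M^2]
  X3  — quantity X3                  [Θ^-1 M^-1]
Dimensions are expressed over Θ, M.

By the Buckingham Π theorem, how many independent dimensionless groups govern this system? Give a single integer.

3

Dimensional matrix (Θ×M by m×ΔT×X1×X2×X3):
  Θ: [ 0  1 -3 -1 -1]
  M: [ 1  0 -2  2 -1]
RREF → pivots at {m,ΔT} ⇒ r = 2
5 vars − rank 2 = 3 Π groups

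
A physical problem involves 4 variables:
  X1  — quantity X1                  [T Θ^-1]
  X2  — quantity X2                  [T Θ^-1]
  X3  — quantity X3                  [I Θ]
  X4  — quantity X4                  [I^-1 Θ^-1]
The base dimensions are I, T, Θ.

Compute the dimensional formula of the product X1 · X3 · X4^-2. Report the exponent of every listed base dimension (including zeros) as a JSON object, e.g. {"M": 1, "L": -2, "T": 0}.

Exponent matrix [I,T,Θ] × [X1,X2,X3,X4]:
  I: [ 0  0  1 -1]
  T: [ 1  1  0  0]
  Θ: [-1 -1  1 -1]
  [I]: (1)·0+(1)·1+(-2)·-1 = 3
  [T]: (1)·1+(1)·0+(-2)·0 = 1
  [Θ]: (1)·-1+(1)·1+(-2)·-1 = 2
⇒ I^3 T Θ^2

{"I": 3, "T": 1, "Θ": 2}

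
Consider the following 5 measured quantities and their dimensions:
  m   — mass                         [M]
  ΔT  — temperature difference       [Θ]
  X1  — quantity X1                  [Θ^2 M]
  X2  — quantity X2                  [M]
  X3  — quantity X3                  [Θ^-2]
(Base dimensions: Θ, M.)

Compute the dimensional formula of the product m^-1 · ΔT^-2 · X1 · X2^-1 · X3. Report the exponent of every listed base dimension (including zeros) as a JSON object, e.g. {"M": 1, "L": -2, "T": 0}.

Write exponents as rows Θ,M / cols m,ΔT,X1,X2,X3:
  Θ: [ 0  1  2  0 -2]
  M: [ 1  0  1  1  0]
  [Θ]: (-1)·0+(-2)·1+(1)·2+(-1)·0+(1)·-2 = -2
  [M]: (-1)·1+(-2)·0+(1)·1+(-1)·1+(1)·0 = -1
⇒ Θ^-2 M^-1

{"Θ": -2, "M": -1}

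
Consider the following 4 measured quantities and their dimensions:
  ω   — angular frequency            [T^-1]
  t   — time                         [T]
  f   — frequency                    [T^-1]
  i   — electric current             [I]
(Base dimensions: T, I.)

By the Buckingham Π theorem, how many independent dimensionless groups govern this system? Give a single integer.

Dimensional matrix (T×I by ω×t×f×i):
  T: [-1  1 -1  0]
  I: [ 0  0  0  1]
Row reduction gives pivot columns ω,i; rank = 2
n=4, r=2 ⇒ 2 dimensionless groups

2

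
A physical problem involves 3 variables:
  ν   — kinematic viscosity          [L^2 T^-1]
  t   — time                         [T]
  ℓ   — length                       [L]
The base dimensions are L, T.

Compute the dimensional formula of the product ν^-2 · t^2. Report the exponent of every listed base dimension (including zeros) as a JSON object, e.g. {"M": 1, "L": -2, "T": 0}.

Write exponents as rows L,T / cols ν,t,ℓ:
  L: [ 2  0  1]
  T: [-1  1  0]
  [L]: (-2)·2+(2)·0 = -4
  [T]: (-2)·-1+(2)·1 = 4
⇒ L^-4 T^4

{"L": -4, "T": 4}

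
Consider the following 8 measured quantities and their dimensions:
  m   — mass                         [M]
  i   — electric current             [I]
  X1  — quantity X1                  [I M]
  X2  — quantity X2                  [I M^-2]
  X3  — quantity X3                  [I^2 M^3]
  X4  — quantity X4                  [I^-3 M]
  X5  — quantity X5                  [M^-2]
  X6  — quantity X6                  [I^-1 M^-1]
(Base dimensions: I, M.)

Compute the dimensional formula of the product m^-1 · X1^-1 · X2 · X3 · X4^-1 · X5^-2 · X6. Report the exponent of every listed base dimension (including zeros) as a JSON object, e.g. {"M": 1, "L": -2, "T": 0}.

{"I": 4, "M": 1}

Dimensional matrix (I×M by m×i×X1×X2×X3×X4×X5×X6):
  I: [ 0  1  1  1  2 -3  0 -1]
  M: [ 1  0  1 -2  3  1 -2 -1]
  [I]: (-1)·0+(-1)·1+(1)·1+(1)·2+(-1)·-3+(-2)·0+(1)·-1 = 4
  [M]: (-1)·1+(-1)·1+(1)·-2+(1)·3+(-1)·1+(-2)·-2+(1)·-1 = 1
⇒ I^4 M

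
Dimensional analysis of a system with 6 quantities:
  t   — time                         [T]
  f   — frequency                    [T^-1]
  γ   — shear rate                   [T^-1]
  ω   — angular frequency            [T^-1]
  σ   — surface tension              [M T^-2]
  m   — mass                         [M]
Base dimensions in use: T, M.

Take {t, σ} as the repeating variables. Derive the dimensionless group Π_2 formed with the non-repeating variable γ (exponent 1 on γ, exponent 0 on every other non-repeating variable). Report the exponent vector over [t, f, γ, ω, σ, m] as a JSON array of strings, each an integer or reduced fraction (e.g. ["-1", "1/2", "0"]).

["1", "0", "1", "0", "0", "0"]

Dimensional matrix (T×M by t×f×γ×ω×σ×m):
  T: [ 1 -1 -1 -1 -2  0]
  M: [ 0  0  0  0  1  1]
Echelon form has 2 nonzero rows (pivots: t,σ)
Repeat: t,σ; free: f,γ,ω,m
RREF:
  r0: [   1   -1   -1   -1    0    2]
  r1: [   0    0    0    0    1    1]
Fix exponent of γ at 1, f at 0, ω at 0, m at 0; solve each RREF row for its pivot's exponent:
  r0: exp(t) + (-1)·1 = 0 ⇒ exp(t) = 1
  r1: exp(σ) + (0)·1 = 0 ⇒ exp(σ) = 0
Π_2 = t · γ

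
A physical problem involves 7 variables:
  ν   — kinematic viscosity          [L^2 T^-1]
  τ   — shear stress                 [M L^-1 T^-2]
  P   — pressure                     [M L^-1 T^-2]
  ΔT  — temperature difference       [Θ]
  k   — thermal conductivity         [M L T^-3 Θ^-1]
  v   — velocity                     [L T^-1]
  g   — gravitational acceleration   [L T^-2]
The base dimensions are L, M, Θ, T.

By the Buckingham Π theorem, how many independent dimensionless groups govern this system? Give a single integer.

3

Dimensional matrix (L×M×Θ×T by ν×τ×P×ΔT×k×v×g):
  L: [ 2 -1 -1  0  1  1  1]
  M: [ 0  1  1  0  1  0  0]
  Θ: [ 0  0  0  1 -1  0  0]
  T: [-1 -2 -2  0 -3 -1 -2]
Echelon form has 4 nonzero rows (pivots: ν,τ,ΔT,v)
n=7, r=4 ⇒ 3 dimensionless groups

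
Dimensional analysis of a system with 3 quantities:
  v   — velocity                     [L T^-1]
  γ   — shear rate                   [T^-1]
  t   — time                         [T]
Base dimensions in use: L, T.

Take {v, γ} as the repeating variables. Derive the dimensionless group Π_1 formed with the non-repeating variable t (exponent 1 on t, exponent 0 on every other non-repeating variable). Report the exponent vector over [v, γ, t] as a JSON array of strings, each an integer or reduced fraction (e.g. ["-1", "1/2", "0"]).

Write exponents as rows L,T / cols v,γ,t:
  L: [ 1  0  0]
  T: [-1 -1  1]
Row reduction gives pivot columns v,γ; rank = 2
Pivot set = {v,γ}, free = {t}
RREF:
  r0: [   1    0    0]
  r1: [   0    1   -1]
Fix exponent of t at 1; solve each RREF row for its pivot's exponent:
  r0: exp(v) + (0)·1 = 0 ⇒ exp(v) = 0
  r1: exp(γ) + (-1)·1 = 0 ⇒ exp(γ) = 1
Π_1 = γ · t

["0", "1", "1"]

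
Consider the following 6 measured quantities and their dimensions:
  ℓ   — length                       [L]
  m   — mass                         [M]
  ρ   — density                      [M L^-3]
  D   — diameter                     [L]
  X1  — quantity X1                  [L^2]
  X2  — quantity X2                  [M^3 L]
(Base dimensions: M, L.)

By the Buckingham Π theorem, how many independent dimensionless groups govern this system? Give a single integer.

4

Dimensional matrix (M×L by ℓ×m×ρ×D×X1×X2):
  M: [ 0  1  1  0  0  3]
  L: [ 1  0 -3  1  2  1]
RREF → pivots at {ℓ,m} ⇒ r = 2
6 vars − rank 2 = 4 Π groups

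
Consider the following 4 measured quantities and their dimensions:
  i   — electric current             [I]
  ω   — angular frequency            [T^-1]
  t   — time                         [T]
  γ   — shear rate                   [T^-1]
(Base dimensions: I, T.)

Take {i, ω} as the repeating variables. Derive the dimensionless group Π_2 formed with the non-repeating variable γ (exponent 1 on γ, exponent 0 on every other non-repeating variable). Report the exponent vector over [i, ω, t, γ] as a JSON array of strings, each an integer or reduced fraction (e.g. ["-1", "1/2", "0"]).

Exponent matrix [I,T] × [i,ω,t,γ]:
  I: [ 1  0  0  0]
  T: [ 0 -1  1 -1]
RREF → pivots at {i,ω} ⇒ r = 2
Pivot set = {i,ω}, free = {t,γ}
RREF:
  r0: [   1    0    0    0]
  r1: [   0    1   -1    1]
Fix exponent of γ at 1, t at 0; solve each RREF row for its pivot's exponent:
  r0: exp(i) + (0)·1 = 0 ⇒ exp(i) = 0
  r1: exp(ω) + (1)·1 = 0 ⇒ exp(ω) = -1
Π_2 = ω^-1 · γ

["0", "-1", "0", "1"]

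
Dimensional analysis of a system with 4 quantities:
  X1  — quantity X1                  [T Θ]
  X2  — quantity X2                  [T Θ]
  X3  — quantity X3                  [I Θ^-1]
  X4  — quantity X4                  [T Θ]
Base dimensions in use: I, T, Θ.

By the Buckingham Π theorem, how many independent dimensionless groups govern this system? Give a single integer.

2

Exponent matrix [I,T,Θ] × [X1,X2,X3,X4]:
  I: [ 0  0  1  0]
  T: [ 1  1  0  1]
  Θ: [ 1  1 -1  1]
Row reduction gives pivot columns X1,X3; rank = 2
n=4, r=2 ⇒ 2 dimensionless groups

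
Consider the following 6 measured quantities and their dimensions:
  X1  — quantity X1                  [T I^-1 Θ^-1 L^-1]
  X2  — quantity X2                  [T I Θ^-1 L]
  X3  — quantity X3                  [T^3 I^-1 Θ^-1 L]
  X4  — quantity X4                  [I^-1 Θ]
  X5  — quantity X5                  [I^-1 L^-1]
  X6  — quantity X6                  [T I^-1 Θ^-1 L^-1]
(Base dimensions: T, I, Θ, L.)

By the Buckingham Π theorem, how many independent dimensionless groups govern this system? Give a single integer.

Exponent matrix [T,I,Θ,L] × [X1,X2,X3,X4,X5,X6]:
  T: [ 1  1  3  0  0  1]
  I: [-1  1 -1 -1 -1 -1]
  Θ: [-1 -1 -1  1  0 -1]
  L: [-1  1  1  0 -1 -1]
RREF → pivots at {X1,X2,X3} ⇒ r = 3
n=6, r=3 ⇒ 3 dimensionless groups

3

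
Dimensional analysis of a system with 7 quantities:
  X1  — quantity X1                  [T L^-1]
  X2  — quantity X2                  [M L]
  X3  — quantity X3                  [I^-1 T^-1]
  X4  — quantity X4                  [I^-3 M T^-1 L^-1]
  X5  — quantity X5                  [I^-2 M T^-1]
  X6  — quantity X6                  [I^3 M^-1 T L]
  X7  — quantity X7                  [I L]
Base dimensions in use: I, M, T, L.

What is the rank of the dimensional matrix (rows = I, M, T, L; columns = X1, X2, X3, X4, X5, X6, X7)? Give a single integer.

Write exponents as rows I,M,T,L / cols X1,X2,X3,X4,X5,X6,X7:
  I: [ 0  0 -1 -3 -2  3  1]
  M: [ 0  1  0  1  1 -1  0]
  T: [ 1  0 -1 -1 -1  1  0]
  L: [-1  1  0 -1  0  1  1]
RREF → pivots at {X1,X2,X3} ⇒ r = 3

3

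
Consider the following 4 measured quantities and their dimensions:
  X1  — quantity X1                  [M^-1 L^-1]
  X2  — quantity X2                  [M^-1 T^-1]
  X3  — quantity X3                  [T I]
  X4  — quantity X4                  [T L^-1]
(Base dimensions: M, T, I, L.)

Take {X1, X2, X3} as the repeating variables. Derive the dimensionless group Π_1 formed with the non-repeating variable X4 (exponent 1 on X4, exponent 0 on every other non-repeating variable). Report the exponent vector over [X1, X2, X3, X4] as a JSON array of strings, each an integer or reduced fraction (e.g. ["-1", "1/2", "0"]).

["-1", "1", "0", "1"]

Write exponents as rows M,T,I,L / cols X1,X2,X3,X4:
  M: [-1 -1  0  0]
  T: [ 0 -1  1  1]
  I: [ 0  0  1  0]
  L: [-1  0  0 -1]
RREF → pivots at {X1,X2,X3} ⇒ r = 3
Repeat: X1,X2,X3; free: X4
RREF:
  r0: [   1    0    0    1]
  r1: [   0    1    0   -1]
  r2: [   0    0    1    0]
  r3: [   0    0    0    0]
Fix exponent of X4 at 1; solve each RREF row for its pivot's exponent:
  r0: exp(X1) + (1)·1 = 0 ⇒ exp(X1) = -1
  r1: exp(X2) + (-1)·1 = 0 ⇒ exp(X2) = 1
  r2: exp(X3) + (0)·1 = 0 ⇒ exp(X3) = 0
Π_1 = X1^-1 · X2 · X4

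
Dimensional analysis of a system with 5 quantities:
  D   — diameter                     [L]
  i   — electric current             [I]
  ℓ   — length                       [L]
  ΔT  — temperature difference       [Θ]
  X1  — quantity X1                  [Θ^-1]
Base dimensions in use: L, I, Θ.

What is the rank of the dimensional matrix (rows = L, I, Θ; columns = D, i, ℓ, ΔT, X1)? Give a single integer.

Dimensional matrix (L×I×Θ by D×i×ℓ×ΔT×X1):
  L: [ 1  0  1  0  0]
  I: [ 0  1  0  0  0]
  Θ: [ 0  0  0  1 -1]
Echelon form has 3 nonzero rows (pivots: D,i,ΔT)

3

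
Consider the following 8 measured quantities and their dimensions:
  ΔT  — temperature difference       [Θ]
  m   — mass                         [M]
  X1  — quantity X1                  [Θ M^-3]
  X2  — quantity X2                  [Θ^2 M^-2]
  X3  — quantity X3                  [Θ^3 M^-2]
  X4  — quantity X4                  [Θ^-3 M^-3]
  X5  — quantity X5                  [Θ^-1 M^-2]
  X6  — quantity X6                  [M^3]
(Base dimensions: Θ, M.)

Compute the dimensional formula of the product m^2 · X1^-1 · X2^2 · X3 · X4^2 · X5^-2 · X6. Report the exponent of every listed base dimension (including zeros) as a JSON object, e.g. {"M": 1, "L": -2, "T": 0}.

Dimensional matrix (Θ×M by ΔT×m×X1×X2×X3×X4×X5×X6):
  Θ: [ 1  0  1  2  3 -3 -1  0]
  M: [ 0  1 -3 -2 -2 -3 -2  3]
  [Θ]: (2)·0+(-1)·1+(2)·2+(1)·3+(2)·-3+(-2)·-1+(1)·0 = 2
  [M]: (2)·1+(-1)·-3+(2)·-2+(1)·-2+(2)·-3+(-2)·-2+(1)·3 = 0
⇒ Θ^2

{"Θ": 2, "M": 0}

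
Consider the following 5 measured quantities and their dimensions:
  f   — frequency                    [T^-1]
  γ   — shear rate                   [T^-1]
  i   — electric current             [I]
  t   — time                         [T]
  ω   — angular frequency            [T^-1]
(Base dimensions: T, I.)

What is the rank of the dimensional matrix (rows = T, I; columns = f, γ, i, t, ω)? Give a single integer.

Write exponents as rows T,I / cols f,γ,i,t,ω:
  T: [-1 -1  0  1 -1]
  I: [ 0  0  1  0  0]
RREF → pivots at {f,i} ⇒ r = 2

2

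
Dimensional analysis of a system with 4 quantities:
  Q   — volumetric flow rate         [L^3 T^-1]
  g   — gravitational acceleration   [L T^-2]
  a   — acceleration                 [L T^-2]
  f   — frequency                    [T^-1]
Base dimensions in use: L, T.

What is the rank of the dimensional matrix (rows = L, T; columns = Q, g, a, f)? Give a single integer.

Dimensional matrix (L×T by Q×g×a×f):
  L: [ 3  1  1  0]
  T: [-1 -2 -2 -1]
Echelon form has 2 nonzero rows (pivots: Q,g)

2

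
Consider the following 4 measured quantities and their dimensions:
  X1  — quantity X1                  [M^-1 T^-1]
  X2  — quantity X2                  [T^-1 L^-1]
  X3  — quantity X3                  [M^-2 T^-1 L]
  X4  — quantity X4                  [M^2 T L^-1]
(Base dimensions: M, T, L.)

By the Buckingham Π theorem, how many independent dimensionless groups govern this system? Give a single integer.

Dimensional matrix (M×T×L by X1×X2×X3×X4):
  M: [-1  0 -2  2]
  T: [-1 -1 -1  1]
  L: [ 0 -1  1 -1]
RREF → pivots at {X1,X2} ⇒ r = 2
n=4, r=2 ⇒ 2 dimensionless groups

2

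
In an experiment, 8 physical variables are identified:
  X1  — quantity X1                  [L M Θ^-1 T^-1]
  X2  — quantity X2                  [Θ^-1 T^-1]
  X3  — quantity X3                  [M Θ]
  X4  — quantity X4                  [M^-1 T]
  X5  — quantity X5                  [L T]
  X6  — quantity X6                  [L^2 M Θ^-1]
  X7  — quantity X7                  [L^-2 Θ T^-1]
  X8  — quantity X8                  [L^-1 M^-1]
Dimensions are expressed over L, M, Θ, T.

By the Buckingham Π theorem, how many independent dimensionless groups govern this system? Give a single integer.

Write exponents as rows L,M,Θ,T / cols X1,X2,X3,X4,X5,X6,X7,X8:
  L: [ 1  0  0  0  1  2 -2 -1]
  M: [ 1  0  1 -1  0  1  0 -1]
  Θ: [-1 -1  1  0  0 -1  1  0]
  T: [-1 -1  0  1  1  0 -1  0]
RREF → pivots at {X1,X2,X3} ⇒ r = 3
n=8, r=3 ⇒ 5 dimensionless groups

5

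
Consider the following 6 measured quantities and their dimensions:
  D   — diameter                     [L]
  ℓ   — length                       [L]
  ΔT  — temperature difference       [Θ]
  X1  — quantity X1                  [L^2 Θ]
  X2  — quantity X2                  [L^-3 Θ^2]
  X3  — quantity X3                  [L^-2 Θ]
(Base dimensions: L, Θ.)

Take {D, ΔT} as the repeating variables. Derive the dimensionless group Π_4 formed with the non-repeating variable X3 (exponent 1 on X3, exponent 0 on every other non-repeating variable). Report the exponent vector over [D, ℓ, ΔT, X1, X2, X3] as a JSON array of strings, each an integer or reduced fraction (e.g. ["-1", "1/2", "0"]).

["2", "0", "-1", "0", "0", "1"]

Write exponents as rows L,Θ / cols D,ℓ,ΔT,X1,X2,X3:
  L: [ 1  1  0  2 -3 -2]
  Θ: [ 0  0  1  1  2  1]
Echelon form has 2 nonzero rows (pivots: D,ΔT)
Repeat: D,ΔT; free: ℓ,X1,X2,X3
RREF:
  r0: [   1    1    0    2   -3   -2]
  r1: [   0    0    1    1    2    1]
Fix exponent of X3 at 1, ℓ at 0, X1 at 0, X2 at 0; solve each RREF row for its pivot's exponent:
  r0: exp(D) + (-2)·1 = 0 ⇒ exp(D) = 2
  r1: exp(ΔT) + (1)·1 = 0 ⇒ exp(ΔT) = -1
Π_4 = D^2 · ΔT^-1 · X3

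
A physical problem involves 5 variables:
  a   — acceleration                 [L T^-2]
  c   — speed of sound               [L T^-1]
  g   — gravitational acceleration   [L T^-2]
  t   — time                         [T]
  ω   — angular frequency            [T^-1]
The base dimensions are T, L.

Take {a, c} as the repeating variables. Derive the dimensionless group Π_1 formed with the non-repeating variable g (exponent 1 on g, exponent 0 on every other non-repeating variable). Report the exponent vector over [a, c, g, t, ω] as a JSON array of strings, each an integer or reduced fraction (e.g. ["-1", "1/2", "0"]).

["-1", "0", "1", "0", "0"]

Exponent matrix [T,L] × [a,c,g,t,ω]:
  T: [-2 -1 -2  1 -1]
  L: [ 1  1  1  0  0]
RREF → pivots at {a,c} ⇒ r = 2
Repeat: a,c; free: g,t,ω
RREF:
  r0: [   1    0    1   -1    1]
  r1: [   0    1    0    1   -1]
Fix exponent of g at 1, t at 0, ω at 0; solve each RREF row for its pivot's exponent:
  r0: exp(a) + (1)·1 = 0 ⇒ exp(a) = -1
  r1: exp(c) + (0)·1 = 0 ⇒ exp(c) = 0
Π_1 = a^-1 · g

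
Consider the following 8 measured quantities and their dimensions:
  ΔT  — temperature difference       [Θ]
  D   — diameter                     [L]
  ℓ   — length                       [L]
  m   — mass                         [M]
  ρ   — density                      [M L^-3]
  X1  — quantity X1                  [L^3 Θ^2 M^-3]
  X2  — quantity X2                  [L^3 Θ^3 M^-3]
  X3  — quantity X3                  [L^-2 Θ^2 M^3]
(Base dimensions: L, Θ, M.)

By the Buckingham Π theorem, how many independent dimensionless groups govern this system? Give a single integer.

Write exponents as rows L,Θ,M / cols ΔT,D,ℓ,m,ρ,X1,X2,X3:
  L: [ 0  1  1  0 -3  3  3 -2]
  Θ: [ 1  0  0  0  0  2  3  2]
  M: [ 0  0  0  1  1 -3 -3  3]
RREF → pivots at {ΔT,D,m} ⇒ r = 3
Π count = n − r = 8 − 3 = 5

5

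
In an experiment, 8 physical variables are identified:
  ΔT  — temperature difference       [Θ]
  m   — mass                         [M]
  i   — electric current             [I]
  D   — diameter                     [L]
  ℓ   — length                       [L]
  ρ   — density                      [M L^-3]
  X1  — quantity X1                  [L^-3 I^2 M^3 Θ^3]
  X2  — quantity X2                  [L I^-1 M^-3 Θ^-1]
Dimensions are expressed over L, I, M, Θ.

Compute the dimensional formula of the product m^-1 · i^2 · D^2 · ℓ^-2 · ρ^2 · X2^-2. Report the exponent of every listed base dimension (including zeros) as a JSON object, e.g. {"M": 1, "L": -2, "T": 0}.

Dimensional matrix (L×I×M×Θ by ΔT×m×i×D×ℓ×ρ×X1×X2):
  L: [ 0  0  0  1  1 -3 -3  1]
  I: [ 0  0  1  0  0  0  2 -1]
  M: [ 0  1  0  0  0  1  3 -3]
  Θ: [ 1  0  0  0  0  0  3 -1]
  [L]: (-1)·0+(2)·0+(2)·1+(-2)·1+(2)·-3+(-2)·1 = -8
  [I]: (-1)·0+(2)·1+(2)·0+(-2)·0+(2)·0+(-2)·-1 = 4
  [M]: (-1)·1+(2)·0+(2)·0+(-2)·0+(2)·1+(-2)·-3 = 7
  [Θ]: (-1)·0+(2)·0+(2)·0+(-2)·0+(2)·0+(-2)·-1 = 2
⇒ L^-8 I^4 M^7 Θ^2

{"L": -8, "I": 4, "M": 7, "Θ": 2}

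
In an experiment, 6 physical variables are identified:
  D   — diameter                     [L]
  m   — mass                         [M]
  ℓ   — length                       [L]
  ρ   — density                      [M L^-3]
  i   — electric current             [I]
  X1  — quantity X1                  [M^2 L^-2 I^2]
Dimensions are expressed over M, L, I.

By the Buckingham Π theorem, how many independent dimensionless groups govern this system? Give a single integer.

Dimensional matrix (M×L×I by D×m×ℓ×ρ×i×X1):
  M: [ 0  1  0  1  0  2]
  L: [ 1  0  1 -3  0 -2]
  I: [ 0  0  0  0  1  2]
Row reduction gives pivot columns D,m,i; rank = 3
n=6, r=3 ⇒ 3 dimensionless groups

3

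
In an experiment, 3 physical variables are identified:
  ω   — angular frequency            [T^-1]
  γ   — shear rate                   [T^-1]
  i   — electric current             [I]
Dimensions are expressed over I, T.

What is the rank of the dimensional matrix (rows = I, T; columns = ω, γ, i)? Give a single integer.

Dimensional matrix (I×T by ω×γ×i):
  I: [ 0  0  1]
  T: [-1 -1  0]
Row reduction gives pivot columns ω,i; rank = 2

2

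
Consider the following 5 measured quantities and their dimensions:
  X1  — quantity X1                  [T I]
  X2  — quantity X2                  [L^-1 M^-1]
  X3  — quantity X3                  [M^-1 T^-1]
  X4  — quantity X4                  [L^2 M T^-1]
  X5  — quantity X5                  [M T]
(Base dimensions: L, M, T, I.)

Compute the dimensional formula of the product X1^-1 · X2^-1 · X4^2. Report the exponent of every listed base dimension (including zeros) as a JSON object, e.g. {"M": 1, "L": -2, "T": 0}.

Exponent matrix [L,M,T,I] × [X1,X2,X3,X4,X5]:
  L: [ 0 -1  0  2  0]
  M: [ 0 -1 -1  1  1]
  T: [ 1  0 -1 -1  1]
  I: [ 1  0  0  0  0]
  [L]: (-1)·0+(-1)·-1+(2)·2 = 5
  [M]: (-1)·0+(-1)·-1+(2)·1 = 3
  [T]: (-1)·1+(-1)·0+(2)·-1 = -3
  [I]: (-1)·1+(-1)·0+(2)·0 = -1
⇒ L^5 M^3 T^-3 I^-1

{"L": 5, "M": 3, "T": -3, "I": -1}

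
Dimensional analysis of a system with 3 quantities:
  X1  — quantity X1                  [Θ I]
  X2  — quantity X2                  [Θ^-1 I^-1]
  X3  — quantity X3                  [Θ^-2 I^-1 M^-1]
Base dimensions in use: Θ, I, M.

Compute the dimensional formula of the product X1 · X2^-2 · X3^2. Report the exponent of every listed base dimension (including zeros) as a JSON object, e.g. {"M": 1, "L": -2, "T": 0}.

{"Θ": -1, "I": 1, "M": -2}

Dimensional matrix (Θ×I×M by X1×X2×X3):
  Θ: [ 1 -1 -2]
  I: [ 1 -1 -1]
  M: [ 0  0 -1]
  [Θ]: (1)·1+(-2)·-1+(2)·-2 = -1
  [I]: (1)·1+(-2)·-1+(2)·-1 = 1
  [M]: (1)·0+(-2)·0+(2)·-1 = -2
⇒ Θ^-1 I M^-2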